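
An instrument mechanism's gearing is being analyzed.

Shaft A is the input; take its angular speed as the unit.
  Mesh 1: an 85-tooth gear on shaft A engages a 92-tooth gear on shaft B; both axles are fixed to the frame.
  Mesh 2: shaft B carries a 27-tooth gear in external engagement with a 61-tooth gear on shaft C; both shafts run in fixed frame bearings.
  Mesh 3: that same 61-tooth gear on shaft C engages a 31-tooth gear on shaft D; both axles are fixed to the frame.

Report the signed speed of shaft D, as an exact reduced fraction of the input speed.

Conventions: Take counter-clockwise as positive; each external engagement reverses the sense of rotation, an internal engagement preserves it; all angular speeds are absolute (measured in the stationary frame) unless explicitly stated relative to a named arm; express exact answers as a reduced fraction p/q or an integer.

3-mesh fixed-axis compound train (all bearings frame-fixed)
mesh 1 [85T→92T]: |ω|/ω_in = 1×85/92 = 85/92, sense flips to −
mesh 2 [27T→61T]: |ω|/ω_in = (85/92)×27/61 = 2295/5612, sense flips to +
mesh 3 [61T→31T]: |ω|/ω_in = (2295/5612)×61/31 = 2295/2852, sense flips to −
signed output speed (× input speed) = -2295/2852

-2295/2852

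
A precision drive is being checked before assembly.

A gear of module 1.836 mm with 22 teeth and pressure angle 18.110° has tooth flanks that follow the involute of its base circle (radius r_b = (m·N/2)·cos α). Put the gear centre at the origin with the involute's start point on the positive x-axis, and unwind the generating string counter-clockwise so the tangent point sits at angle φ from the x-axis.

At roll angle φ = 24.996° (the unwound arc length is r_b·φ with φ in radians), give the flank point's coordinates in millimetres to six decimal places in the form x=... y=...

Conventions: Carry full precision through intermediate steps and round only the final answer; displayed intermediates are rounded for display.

x=20.936212 y=0.521235

single-mesh involute tooth geometry (22T wheel at module 1.836)
pitch radius r_p = m·N/2 = 1.836·22/2 = 20.196000
base radius r_b = r_p·cos α = 20.196000·cos 18.110° = 19.195520
roll angle φ = 24.996° = 0.43626250 rad
x = r_b·(cos φ + φ·sin φ) = 20.936212
y = r_b·(sin φ − φ·cos φ) = 0.521235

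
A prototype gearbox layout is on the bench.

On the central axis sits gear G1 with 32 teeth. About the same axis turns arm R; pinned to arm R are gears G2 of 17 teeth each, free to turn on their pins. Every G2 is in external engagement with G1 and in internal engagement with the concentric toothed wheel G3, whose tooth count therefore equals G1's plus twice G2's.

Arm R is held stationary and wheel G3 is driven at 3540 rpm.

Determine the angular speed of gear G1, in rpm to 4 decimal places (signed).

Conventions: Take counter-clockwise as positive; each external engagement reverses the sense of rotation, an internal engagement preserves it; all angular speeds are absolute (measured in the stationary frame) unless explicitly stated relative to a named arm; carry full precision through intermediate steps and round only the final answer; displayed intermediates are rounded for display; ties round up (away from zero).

-7301.2500 rpm

class = planetary set [G3 = 32+2·17 = 66; Willis about the carrier]
normalise by the input: solve with ω_ring = 1, then scale by 3540 rpm
ring teeth: 32 + 2·17 = 66
32(ω_sun−ω_arm) = −66(ω_ring−ω_arm),  ω_arm = 0, ω_ring = 1
ω_sun = 0 − (66/32)(1−0) = -33/16
scale: ω_sun = -33/16 × 3540 rpm = -7301.2500 rpm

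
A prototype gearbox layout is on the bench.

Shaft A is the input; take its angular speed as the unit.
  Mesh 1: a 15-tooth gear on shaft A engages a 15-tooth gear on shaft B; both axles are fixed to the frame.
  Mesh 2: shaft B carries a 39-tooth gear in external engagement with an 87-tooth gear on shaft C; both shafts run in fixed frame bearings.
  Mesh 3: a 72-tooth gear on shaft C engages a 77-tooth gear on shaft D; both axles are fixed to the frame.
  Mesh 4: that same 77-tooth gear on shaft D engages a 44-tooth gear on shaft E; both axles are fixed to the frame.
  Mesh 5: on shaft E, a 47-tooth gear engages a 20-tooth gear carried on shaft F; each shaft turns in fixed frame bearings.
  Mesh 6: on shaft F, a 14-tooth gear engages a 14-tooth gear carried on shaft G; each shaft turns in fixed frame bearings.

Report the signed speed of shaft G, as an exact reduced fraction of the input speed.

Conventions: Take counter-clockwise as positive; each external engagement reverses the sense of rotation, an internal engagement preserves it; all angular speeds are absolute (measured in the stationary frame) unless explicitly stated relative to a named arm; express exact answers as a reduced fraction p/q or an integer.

6-mesh fixed-axis compound train (all bearings frame-fixed)
mesh 1 [15T→15T]: |ω|/ω_in = 1×15/15 = 1, sense flips to −
mesh 2 [39T→87T]: |ω|/ω_in = 1×39/87 = 13/29, sense flips to +
mesh 3 [72T→77T]: |ω|/ω_in = (13/29)×72/77 = 936/2233, sense flips to −
mesh 4 [77T→44T]: |ω|/ω_in = (936/2233)×77/44 = 234/319, sense flips to +
mesh 5 [47T→20T]: |ω|/ω_in = (234/319)×47/20 = 5499/3190, sense flips to −
mesh 6 [14T→14T]: |ω|/ω_in = (5499/3190)×14/14 = 5499/3190, sense flips to +
signed output speed (× input speed) = 5499/3190

5499/3190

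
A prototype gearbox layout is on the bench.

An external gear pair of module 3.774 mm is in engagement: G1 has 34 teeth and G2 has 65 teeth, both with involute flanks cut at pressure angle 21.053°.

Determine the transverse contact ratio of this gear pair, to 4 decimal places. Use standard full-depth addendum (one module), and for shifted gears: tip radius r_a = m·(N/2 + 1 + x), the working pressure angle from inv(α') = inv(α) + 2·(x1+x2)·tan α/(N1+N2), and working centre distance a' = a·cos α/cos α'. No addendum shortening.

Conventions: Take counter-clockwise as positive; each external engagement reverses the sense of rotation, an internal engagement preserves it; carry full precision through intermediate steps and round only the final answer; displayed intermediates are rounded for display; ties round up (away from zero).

1.6863

class = single-mesh tooth geometry [involute pair 34T × 65T, m = 3.774]
base radii: r_b1 = 59.875359, r_b2 = 114.467598
tip radii: r_a1 = 67.932000, r_a2 = 126.429000
no profile shift: α' = α, a' = a
action lengths: √(r_a1²−r_b1²) = 32.088908, √(r_a2²−r_b2²) = 53.679242
base pitch p_b = π·m·cos α = 11.064940
CR = (32.088908 + 53.679242 − 186.813000·sin 21.05300°)/11.064940 = 1.686322
contact ratio ≈ 1.6863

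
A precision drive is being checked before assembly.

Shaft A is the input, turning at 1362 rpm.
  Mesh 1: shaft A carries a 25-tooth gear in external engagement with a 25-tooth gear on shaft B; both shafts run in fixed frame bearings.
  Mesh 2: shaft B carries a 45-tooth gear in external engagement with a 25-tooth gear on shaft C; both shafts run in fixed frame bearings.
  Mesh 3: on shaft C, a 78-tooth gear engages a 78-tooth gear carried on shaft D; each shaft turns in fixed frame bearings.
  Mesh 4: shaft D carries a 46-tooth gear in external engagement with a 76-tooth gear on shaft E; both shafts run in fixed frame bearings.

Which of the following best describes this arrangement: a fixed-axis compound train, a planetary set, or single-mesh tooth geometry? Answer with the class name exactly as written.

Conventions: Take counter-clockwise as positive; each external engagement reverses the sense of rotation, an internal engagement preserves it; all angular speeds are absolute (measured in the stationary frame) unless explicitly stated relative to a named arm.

4-mesh fixed-axis compound train (all bearings frame-fixed)
classification: fixed-axis compound train

fixed-axis compound train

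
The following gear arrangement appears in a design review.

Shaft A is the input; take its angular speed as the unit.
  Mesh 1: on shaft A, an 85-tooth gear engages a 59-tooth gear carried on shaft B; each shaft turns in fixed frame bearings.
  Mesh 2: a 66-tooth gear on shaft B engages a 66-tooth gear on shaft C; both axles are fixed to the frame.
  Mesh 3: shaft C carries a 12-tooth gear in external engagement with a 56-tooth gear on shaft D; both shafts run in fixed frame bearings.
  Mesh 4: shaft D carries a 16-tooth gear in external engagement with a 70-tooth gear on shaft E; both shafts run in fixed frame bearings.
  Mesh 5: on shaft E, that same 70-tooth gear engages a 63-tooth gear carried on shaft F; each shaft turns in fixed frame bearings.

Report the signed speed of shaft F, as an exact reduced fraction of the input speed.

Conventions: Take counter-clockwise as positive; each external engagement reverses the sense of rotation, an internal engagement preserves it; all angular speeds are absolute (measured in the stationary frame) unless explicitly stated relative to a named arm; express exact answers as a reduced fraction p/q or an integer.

-680/8673

5-mesh fixed-axis compound train (all bearings frame-fixed)
mesh 1 [85T→59T]: |ω|/ω_in = 1×85/59 = 85/59, sense flips to −
mesh 2 [66T→66T]: |ω|/ω_in = (85/59)×66/66 = 85/59, sense flips to +
mesh 3 [12T→56T]: |ω|/ω_in = (85/59)×12/56 = 255/826, sense flips to −
mesh 4 [16T→70T]: |ω|/ω_in = (255/826)×16/70 = 204/2891, sense flips to +
mesh 5 [70T→63T]: |ω|/ω_in = (204/2891)×70/63 = 680/8673, sense flips to −
signed output speed (× input speed) = -680/8673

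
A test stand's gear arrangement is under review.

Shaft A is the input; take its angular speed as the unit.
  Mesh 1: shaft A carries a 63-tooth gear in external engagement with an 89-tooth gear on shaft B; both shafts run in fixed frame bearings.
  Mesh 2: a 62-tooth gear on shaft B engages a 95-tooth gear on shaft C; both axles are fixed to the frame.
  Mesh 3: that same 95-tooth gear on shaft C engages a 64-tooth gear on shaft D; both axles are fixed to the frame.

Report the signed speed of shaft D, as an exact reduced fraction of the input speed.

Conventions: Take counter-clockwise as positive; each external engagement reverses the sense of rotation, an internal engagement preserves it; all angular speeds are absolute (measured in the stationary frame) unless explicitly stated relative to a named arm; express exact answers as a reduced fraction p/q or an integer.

3-mesh fixed-axis compound train (all bearings frame-fixed)
mesh 1 [63T→89T]: |ω|/ω_in = 1×63/89 = 63/89, sense flips to −
mesh 2 [62T→95T]: |ω|/ω_in = (63/89)×62/95 = 3906/8455, sense flips to +
mesh 3 [95T→64T]: |ω|/ω_in = (3906/8455)×95/64 = 1953/2848, sense flips to −
signed output speed (× input speed) = -1953/2848

-1953/2848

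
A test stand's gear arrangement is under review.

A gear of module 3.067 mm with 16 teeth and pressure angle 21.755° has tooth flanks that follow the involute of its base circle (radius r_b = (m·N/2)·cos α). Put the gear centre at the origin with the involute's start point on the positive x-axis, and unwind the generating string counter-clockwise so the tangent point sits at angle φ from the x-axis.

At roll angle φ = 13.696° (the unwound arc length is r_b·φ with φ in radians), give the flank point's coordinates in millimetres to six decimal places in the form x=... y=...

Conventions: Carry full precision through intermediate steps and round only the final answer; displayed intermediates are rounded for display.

recognized (one wheel, involute flank): single-mesh tooth geometry, m = 3.067, N = 16
pitch radius r_p = m·N/2 = 3.067·16/2 = 24.536000
base radius r_b = r_p·cos α = 24.536000·cos 21.755° = 22.788478
roll angle φ = 13.696° = 0.23904029 rad
x = r_b·(cos φ + φ·sin φ) = 23.430276
y = r_b·(sin φ − φ·cos φ) = 0.103163

x=23.430276 y=0.103163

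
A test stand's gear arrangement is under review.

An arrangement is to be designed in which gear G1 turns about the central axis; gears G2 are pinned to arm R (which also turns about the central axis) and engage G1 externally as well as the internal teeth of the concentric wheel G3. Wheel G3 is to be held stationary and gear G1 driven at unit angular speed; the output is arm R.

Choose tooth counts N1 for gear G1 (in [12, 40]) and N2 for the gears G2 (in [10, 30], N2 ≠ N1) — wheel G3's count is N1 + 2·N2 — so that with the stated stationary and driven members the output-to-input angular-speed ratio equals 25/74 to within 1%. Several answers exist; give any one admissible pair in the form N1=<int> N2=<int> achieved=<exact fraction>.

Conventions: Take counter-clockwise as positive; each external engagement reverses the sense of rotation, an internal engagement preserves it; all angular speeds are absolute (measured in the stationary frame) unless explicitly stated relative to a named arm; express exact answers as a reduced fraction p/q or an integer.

topology: planetary set — design target 25/74, arm = carrier (Willis)
Willis with ω_ring = 0: ω_arm/ω_sun = N1/(N1+N3); set equal to 25/74  ⇒  N3/N1 = 1/(25/74) − 1 = 49/25
N3 = N1 + 2·N2  ⇒  N2/N1 = (N3/N1 − 1)/2 = (49/25 − 1)/2 = 12/25
smallest multiple with N1 ≥ 12 and N2 ≥ 10: k = 1  ⇒  N1 = 1·25 = 25, N2 = 1·12 = 12 (N1 ≤ 40, N2 ≤ 30, N2 ≠ N1 ✓), N3 = 25 + 2·12 = 49
check: N1/(N1+N3) with N1 = 25, N3 = 49 gives 25/74; |achieved − target| = 0 ≤ 1/296 ✓

N1=25 N2=12 achieved=25/74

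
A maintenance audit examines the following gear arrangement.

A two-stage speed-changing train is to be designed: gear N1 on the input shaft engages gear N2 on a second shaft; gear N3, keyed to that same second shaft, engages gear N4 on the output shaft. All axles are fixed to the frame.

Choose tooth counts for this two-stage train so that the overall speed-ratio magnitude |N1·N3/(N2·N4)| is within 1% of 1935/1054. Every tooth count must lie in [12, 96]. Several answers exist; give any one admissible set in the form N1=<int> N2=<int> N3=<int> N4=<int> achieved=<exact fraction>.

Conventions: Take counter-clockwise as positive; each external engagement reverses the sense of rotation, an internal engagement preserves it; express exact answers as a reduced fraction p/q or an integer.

2-stage fixed-axis compound train for ratio 1935/1054
target = 1935/1054 in lowest terms: an exact hit needs N1·N3 = k·1935 and N2·N4 = k·1054 for one integer k, every count in [12, 96]; additionally prefer no 1:1 stage (N1 ≠ N2, N3 ≠ N4)
k = 1: N1·N3 = 1935 = 43·45, N2·N4 = 1054 = 17·62
achieved = 43·45/(17·62) = 1935/1054; |achieved − target| = 0 ≤ 387/21080 ✓

N1=43 N2=17 N3=45 N4=62 achieved=1935/1054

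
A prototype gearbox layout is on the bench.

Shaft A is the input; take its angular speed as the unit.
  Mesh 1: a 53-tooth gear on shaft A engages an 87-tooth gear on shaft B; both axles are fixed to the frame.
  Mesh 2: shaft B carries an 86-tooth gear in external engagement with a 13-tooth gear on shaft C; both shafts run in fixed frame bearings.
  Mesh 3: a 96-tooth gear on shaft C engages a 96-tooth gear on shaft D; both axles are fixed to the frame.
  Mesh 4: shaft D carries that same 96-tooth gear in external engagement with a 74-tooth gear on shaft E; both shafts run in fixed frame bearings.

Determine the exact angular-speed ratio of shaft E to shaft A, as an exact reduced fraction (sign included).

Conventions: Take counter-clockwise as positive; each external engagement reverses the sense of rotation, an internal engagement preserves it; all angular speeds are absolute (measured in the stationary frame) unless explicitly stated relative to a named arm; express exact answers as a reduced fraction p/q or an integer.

72928/13949

class = fixed-axis compound train [4 meshes; 4 ratios multiply, 4 sense flips]
mesh 1 [53T→87T]: running ratio 53/87, sense −
mesh 2 [86T→13T]: running ratio 4558/1131, sense +
mesh 3 [96T→96T]: running ratio 4558/1131, sense −
mesh 4 [96T→74T]: running ratio 72928/13949, sense +
ω_out/ω_in = 72928/13949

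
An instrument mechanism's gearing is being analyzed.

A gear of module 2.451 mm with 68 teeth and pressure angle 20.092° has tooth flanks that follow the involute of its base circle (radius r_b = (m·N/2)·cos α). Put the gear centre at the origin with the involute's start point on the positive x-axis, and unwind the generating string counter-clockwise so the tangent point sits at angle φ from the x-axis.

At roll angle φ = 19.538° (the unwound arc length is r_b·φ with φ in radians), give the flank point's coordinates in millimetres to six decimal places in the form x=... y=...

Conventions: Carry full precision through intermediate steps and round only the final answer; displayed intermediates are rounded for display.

single-mesh involute tooth geometry (68T wheel at module 2.451)
pitch radius r_p = m·N/2 = 2.451·68/2 = 83.334000
base radius r_b = r_p·cos α = 83.334000·cos 20.092° = 78.262478
roll angle φ = 19.538° = 0.34100243 rad
x = r_b·(cos φ + φ·sin φ) = 82.681335
y = r_b·(sin φ − φ·cos φ) = 1.022460

x=82.681335 y=1.022460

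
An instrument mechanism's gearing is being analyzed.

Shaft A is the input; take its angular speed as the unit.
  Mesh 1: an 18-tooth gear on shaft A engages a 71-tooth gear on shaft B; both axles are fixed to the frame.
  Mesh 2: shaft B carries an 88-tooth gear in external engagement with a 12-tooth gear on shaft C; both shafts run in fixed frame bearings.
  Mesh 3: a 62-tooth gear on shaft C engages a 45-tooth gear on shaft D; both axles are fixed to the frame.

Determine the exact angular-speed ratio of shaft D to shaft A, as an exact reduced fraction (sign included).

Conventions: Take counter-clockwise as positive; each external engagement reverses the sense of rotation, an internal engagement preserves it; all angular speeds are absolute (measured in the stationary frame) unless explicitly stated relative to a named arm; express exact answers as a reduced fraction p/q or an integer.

-2728/1065

class = fixed-axis compound train [3 meshes; 3 ratios multiply, 3 sense flips]
mesh 1 [18T→71T]: running ratio 18/71, sense −
mesh 2 [88T→12T]: running ratio 132/71, sense +
mesh 3 [62T→45T]: running ratio 2728/1065, sense −
ω_out/ω_in = -2728/1065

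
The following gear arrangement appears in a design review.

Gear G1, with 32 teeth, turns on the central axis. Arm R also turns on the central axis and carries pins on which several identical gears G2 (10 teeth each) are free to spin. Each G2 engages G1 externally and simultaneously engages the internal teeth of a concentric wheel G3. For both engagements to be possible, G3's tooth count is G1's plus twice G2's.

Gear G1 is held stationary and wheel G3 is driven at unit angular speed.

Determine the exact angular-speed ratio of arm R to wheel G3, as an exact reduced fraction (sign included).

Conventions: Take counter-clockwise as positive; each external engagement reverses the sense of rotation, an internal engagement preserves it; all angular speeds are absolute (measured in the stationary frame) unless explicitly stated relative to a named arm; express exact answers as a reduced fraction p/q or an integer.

13/21

planetary set (32T centre, 10T on arm, 52T internal) — Willis relation
ring teeth: 32 + 2·10 = 52
32(ω_sun−ω_arm) = −52(ω_ring−ω_arm),  ω_sun = 0, ω_ring = 1
32(0−ω_arm) = −52(1−ω_arm)  ⇒  84·ω_arm = 52  ⇒  ω_arm = 13/21
ω_out/ω_in = 13/21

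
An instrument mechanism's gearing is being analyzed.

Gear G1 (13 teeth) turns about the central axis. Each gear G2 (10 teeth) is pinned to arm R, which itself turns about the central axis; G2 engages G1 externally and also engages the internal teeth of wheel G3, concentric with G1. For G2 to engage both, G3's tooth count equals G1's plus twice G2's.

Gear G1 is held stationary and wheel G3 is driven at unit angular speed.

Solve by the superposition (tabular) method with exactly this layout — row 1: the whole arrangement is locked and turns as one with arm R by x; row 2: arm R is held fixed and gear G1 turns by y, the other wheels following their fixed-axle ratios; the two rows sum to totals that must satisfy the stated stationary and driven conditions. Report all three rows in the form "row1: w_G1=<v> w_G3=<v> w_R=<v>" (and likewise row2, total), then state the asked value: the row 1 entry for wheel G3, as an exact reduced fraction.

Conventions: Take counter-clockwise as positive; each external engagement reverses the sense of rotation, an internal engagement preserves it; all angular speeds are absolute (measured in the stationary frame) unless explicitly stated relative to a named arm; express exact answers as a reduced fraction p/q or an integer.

recognized (axles ride arm R): planetary set, 13/10/33 teeth
row 1 (train locked, turned with arm): all members turn x
row 2 (arm held, sun turns y): ω_ring = −(13/33)·y, ω_arm = 0
boundary: total ω_sun = x + y = 0 and total ω_ring = x − (13/33)·y = 1  ⇒  y = -33/46, x = 33/46
row 2 ring = −(13/33)·(-33/46) = 13/46
totals (row 1 + row 2): sun 33/46 + (-33/46) = 0, ring 33/46 + 13/46 = 1, arm 33/46 + 0 = 33/46
asked cell (row1, ring) = 33/46

row1: w_G1=33/46 w_G3=33/46 w_R=33/46
row2: w_G1=-33/46 w_G3=13/46 w_R=0
total: w_G1=0 w_G3=1 w_R=33/46
asked value: 33/46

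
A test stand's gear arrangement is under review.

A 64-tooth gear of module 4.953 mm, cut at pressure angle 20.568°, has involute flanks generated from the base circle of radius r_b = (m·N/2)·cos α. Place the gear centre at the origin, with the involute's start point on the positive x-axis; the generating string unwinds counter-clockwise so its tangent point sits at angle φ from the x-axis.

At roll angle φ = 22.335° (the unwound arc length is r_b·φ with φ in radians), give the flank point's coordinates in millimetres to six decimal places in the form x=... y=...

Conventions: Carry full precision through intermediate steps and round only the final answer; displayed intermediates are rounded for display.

x=159.242907 y=2.885810

topology: single-mesh involute geometry — m = 4.953, N = 64
pitch radius r_p = m·N/2 = 4.953·64/2 = 158.496000
base radius r_b = r_p·cos α = 158.496000·cos 20.568° = 148.392814
roll angle φ = 22.335° = 0.38981929 rad
x = r_b·(cos φ + φ·sin φ) = 159.242907
y = r_b·(sin φ − φ·cos φ) = 2.885810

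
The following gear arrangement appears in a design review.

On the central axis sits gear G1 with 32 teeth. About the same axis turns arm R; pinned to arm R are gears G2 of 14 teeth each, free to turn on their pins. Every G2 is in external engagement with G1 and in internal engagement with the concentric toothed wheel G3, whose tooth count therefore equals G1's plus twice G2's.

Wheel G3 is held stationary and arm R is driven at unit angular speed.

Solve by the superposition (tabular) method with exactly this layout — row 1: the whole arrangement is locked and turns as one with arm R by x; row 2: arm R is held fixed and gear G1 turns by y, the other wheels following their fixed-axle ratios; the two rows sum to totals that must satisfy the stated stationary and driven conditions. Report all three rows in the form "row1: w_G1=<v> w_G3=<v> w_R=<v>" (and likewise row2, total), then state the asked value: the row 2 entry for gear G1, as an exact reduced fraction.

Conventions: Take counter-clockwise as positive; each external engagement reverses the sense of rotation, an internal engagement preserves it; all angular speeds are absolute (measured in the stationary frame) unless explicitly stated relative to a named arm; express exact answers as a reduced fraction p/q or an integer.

topology: planetary set — G1 32T / G2 14T / G3 60T, arm = carrier (Willis)
superposition row 1 [locked train]: every member turns x
row 2: sun turns y, ring = −(32/60)·y, arm 0
boundary: total ω_ring = x − (32/60)·y = 0 and total ω_arm = x = 1  ⇒  y = 15/8, x = 1
row 2 ring = −(32/60)·15/8 = -1
totals (row 1 + row 2): sun 1 + 15/8 = 23/8, ring 1 + (-1) = 0, arm 1 + 0 = 1
asked cell (row2, sun) = 15/8

row1: w_G1=1 w_G3=1 w_R=1
row2: w_G1=15/8 w_G3=-1 w_R=0
total: w_G1=23/8 w_G3=0 w_R=1
asked value: 15/8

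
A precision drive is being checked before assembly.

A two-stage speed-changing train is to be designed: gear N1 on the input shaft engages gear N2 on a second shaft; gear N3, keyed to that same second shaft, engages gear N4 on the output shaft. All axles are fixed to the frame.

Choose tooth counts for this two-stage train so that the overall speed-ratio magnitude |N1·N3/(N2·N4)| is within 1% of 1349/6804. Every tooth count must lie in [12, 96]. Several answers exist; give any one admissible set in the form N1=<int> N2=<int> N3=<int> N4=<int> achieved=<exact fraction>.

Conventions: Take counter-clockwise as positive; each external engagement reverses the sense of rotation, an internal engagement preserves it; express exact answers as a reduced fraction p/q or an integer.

class = fixed-axis compound train [2-stage, 1349/6804 wanted]
target = 1349/6804 in lowest terms: an exact hit needs N1·N3 = k·1349 and N2·N4 = k·6804 for one integer k, every count in [12, 96]; additionally prefer no 1:1 stage (N1 ≠ N2, N3 ≠ N4)
k = 1: N1·N3 = 1349 = 19·71, N2·N4 = 6804 = 81·84
achieved = 19·71/(81·84) = 1349/6804; |achieved − target| = 0 ≤ 1349/680400 ✓

N1=19 N2=81 N3=71 N4=84 achieved=1349/6804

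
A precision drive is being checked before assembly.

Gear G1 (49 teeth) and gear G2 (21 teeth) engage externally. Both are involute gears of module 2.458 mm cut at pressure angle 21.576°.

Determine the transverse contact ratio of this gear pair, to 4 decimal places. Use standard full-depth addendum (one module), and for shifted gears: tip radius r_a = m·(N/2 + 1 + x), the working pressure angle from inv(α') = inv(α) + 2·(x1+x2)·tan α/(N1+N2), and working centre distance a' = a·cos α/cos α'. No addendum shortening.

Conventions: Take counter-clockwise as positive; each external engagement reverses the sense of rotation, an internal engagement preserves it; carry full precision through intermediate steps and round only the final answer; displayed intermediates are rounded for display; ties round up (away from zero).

single-mesh involute tooth geometry (49T engaging 21T at module 2.458)
base radii: r_b1 = 56.001351, r_b2 = 24.000579
tip radii: r_a1 = 62.679000, r_a2 = 28.267000
no profile shift: α' = α, a' = a
action lengths: √(r_a1²−r_b1²) = 28.151478, √(r_a2²−r_b2²) = 14.933034
base pitch p_b = π·m·cos α = 7.180956
CR = (28.151478 + 14.933034 − 86.030000·sin 21.57600°)/7.180956 = 1.594254
contact ratio ≈ 1.5943

1.5943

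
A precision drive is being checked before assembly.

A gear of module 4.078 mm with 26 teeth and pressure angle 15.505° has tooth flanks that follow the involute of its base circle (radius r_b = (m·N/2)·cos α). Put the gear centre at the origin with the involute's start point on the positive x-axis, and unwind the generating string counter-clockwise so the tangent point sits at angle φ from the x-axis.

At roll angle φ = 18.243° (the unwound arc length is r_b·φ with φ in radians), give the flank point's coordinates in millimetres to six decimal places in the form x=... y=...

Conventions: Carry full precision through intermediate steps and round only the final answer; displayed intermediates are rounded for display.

topology: single-mesh involute geometry — m = 4.078, N = 26
pitch radius r_p = m·N/2 = 4.078·26/2 = 53.014000
base radius r_b = r_p·cos α = 53.014000·cos 15.505° = 51.084668
roll angle φ = 18.243° = 0.31840042 rad
x = r_b·(cos φ + φ·sin φ) = 53.608860
y = r_b·(sin φ − φ·cos φ) = 0.544103

x=53.608860 y=0.544103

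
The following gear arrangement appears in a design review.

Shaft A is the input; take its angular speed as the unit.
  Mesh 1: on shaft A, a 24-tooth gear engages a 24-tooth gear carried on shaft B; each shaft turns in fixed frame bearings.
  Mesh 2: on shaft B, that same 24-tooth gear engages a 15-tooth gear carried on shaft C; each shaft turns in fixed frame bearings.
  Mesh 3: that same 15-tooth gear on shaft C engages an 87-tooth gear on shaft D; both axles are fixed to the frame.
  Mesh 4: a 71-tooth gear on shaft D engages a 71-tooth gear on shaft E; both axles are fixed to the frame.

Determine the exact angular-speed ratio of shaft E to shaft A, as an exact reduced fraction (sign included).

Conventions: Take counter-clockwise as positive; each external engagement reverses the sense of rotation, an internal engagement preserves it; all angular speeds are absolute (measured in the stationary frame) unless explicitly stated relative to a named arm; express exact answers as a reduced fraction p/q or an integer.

8/29

class = fixed-axis compound train [4 meshes; 4 ratios multiply, 4 sense flips]
mesh 1 [24T→24T]: running ratio 1, sense −
mesh 2 [24T→15T]: running ratio 8/5, sense +
mesh 3 [15T→87T]: running ratio 8/29, sense −
mesh 4 [71T→71T]: running ratio 8/29, sense +
ω_out/ω_in = 8/29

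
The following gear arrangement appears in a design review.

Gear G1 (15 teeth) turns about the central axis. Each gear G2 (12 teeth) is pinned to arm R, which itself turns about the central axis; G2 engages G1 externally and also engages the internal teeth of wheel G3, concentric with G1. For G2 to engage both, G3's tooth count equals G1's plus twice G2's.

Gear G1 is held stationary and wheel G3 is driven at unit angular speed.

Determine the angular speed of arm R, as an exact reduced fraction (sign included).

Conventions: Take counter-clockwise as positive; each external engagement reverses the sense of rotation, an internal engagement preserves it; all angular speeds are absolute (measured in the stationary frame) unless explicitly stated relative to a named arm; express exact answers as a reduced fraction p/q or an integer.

13/18

planetary set (15T centre, 12T on arm, 39T internal) — Willis relation
ring teeth: 15 + 2·12 = 39
15(ω_sun−ω_arm) = −39(ω_ring−ω_arm),  ω_sun = 0, ω_ring = 1
15(0−ω_arm) = −39(1−ω_arm)  ⇒  54·ω_arm = 39  ⇒  ω_arm = 13/18
exact speed ratio = 13/18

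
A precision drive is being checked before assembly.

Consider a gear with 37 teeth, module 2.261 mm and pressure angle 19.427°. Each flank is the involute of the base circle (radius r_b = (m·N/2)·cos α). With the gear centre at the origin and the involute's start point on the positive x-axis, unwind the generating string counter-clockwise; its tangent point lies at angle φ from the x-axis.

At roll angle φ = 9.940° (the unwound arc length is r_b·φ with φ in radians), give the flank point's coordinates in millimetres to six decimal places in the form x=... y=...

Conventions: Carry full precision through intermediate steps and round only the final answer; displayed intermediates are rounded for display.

x=40.036203 y=0.068451

single-mesh involute tooth geometry (37T wheel at module 2.261)
pitch radius r_p = m·N/2 = 2.261·37/2 = 41.828500
base radius r_b = r_p·cos α = 41.828500·cos 19.427° = 39.447037
roll angle φ = 9.940° = 0.17348573 rad
x = r_b·(cos φ + φ·sin φ) = 40.036203
y = r_b·(sin φ − φ·cos φ) = 0.068451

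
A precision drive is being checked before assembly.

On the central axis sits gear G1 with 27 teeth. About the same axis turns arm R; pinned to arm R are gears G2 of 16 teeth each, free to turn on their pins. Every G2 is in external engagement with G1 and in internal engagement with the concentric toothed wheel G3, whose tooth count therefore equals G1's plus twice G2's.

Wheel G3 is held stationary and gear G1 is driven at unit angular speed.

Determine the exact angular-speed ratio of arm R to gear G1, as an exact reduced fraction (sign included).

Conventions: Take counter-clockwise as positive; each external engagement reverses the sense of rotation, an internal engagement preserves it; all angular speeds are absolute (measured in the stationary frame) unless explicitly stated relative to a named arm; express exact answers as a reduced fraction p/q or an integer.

planetary set (27T centre, 16T on arm, 59T internal) — Willis relation
ring teeth: 27 + 2·16 = 59
27(ω_sun−ω_arm) = −59(ω_ring−ω_arm),  ω_ring = 0, ω_sun = 1
27(1−ω_arm) = −59(0−ω_arm)  ⇒  86·ω_arm = 27  ⇒  ω_arm = 27/86
ω_out/ω_in = 27/86

27/86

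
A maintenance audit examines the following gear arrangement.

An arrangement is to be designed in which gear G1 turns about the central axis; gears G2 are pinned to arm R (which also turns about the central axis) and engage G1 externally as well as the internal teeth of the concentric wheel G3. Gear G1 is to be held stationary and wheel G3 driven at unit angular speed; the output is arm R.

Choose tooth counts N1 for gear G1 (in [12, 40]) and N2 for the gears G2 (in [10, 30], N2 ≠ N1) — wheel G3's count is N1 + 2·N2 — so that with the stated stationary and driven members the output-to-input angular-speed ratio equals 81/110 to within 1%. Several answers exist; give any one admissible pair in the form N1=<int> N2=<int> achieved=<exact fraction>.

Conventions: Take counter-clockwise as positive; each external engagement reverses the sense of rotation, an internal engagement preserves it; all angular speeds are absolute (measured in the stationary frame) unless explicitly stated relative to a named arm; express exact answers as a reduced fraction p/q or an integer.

N1=29 N2=26 achieved=81/110

planetary set to be sized for 81/110 (Willis relation)
Willis with ω_sun = 0: ω_arm/ω_ring = N3/(N1+N3); set equal to 81/110  ⇒  N3/N1 = (81/110)/(1 − 81/110) = 81/29
N3 = N1 + 2·N2  ⇒  N2/N1 = (N3/N1 − 1)/2 = (81/29 − 1)/2 = 26/29
smallest multiple with N1 ≥ 12 and N2 ≥ 10: k = 1  ⇒  N1 = 1·29 = 29, N2 = 1·26 = 26 (N1 ≤ 40, N2 ≤ 30, N2 ≠ N1 ✓), N3 = 29 + 2·26 = 81
check: N3/(N1+N3) with N1 = 29, N3 = 81 gives 81/110; |achieved − target| = 0 ≤ 81/11000 ✓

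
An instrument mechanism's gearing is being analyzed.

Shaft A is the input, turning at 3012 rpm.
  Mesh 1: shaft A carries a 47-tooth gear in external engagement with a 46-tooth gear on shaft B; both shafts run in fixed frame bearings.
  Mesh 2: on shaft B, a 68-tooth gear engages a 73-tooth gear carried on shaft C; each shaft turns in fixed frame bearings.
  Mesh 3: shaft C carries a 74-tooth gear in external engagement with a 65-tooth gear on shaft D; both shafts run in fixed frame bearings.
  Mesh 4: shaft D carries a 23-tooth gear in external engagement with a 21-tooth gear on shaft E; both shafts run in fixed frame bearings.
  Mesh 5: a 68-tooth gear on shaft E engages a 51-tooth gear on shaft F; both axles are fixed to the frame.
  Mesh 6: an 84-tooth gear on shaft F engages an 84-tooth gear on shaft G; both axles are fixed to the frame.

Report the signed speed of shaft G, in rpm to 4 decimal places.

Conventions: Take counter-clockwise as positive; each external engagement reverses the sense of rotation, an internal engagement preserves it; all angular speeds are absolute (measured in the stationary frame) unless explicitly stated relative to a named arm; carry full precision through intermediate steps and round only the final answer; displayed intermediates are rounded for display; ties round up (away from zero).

topology: fixed-axis compound train — 6 meshes, A→G
mesh 1 [47T→46T]: ω = 3012.0000×47/46 = 3077.4783 rpm, sense flips to −
mesh 2 [68T→73T]: ω = 3077.4783×68/73 = 2866.6921 rpm, sense flips to +
mesh 3 [74T→65T]: ω = 2866.6921×74/65 = 3263.6187 rpm, sense flips to −
mesh 4 [23T→21T]: ω = 3263.6187×23/21 = 3574.4395 rpm, sense flips to +
mesh 5 [68T→51T]: ω = 3574.4395×68/51 = 4765.9193 rpm, sense flips to −
mesh 6 [84T→84T]: ω = 4765.9193×84/84 = 4765.9193 rpm, sense flips to +
signed output speed = +4765.9193 rpm

+4765.9193 rpm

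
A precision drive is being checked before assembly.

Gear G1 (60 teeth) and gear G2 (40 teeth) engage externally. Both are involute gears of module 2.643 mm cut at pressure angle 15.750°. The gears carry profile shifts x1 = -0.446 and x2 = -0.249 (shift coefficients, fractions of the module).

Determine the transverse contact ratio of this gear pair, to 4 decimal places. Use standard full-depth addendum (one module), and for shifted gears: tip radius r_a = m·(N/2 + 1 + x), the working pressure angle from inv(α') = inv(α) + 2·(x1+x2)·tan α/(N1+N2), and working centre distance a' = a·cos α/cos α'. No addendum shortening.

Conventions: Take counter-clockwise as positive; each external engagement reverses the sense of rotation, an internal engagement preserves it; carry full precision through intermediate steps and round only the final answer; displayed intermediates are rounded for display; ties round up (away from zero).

2.4481

topology: single-mesh involute geometry — m = 2.643, 60T/40T pair
base radii: r_b1 = 76.313076, r_b2 = 50.875384
tip radii: r_a1 = 80.754222, r_a2 = 54.844893
inv(α') = inv(15.750°) + 2·(-0.446-0.249)·tan α/(60+40) = 0.00321961  ⇒  α' = 12.12863°
a' = a·cos α / cos α' = 132.1500·cos 15.750°/cos 12.12863° = 130.092332
action lengths: √(r_a1²−r_b1²) = 26.411339, √(r_a2²−r_b2²) = 20.485546
base pitch p_b = π·m·cos α = 7.991487
CR = (26.411339 + 20.485546 − 130.092332·sin 12.12863°)/7.991487 = 2.448050
contact ratio ≈ 2.4481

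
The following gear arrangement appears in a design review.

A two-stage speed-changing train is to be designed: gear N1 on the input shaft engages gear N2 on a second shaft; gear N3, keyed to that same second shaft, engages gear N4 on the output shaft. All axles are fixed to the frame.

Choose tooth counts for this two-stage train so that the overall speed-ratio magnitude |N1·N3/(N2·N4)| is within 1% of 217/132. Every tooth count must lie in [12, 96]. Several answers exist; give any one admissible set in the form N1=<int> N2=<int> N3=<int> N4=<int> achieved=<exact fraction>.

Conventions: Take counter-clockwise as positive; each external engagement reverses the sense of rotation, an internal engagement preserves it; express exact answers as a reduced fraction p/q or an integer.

N1=14 N2=12 N3=31 N4=22 achieved=217/132

2-stage fixed-axis compound train for ratio 217/132
target = 217/132 in lowest terms: an exact hit needs N1·N3 = k·217 and N2·N4 = k·132 for one integer k, every count in [12, 96]; additionally prefer no 1:1 stage (N1 ≠ N2, N3 ≠ N4)
k = 1: no 1:1-free in-range split of k·217 and k·132 into factor pairs; take k = 2
k = 2: N1·N3 = 434 = 14·31, N2·N4 = 264 = 12·22
achieved = 14·31/(12·22) = 217/132; |achieved − target| = 0 ≤ 217/13200 ✓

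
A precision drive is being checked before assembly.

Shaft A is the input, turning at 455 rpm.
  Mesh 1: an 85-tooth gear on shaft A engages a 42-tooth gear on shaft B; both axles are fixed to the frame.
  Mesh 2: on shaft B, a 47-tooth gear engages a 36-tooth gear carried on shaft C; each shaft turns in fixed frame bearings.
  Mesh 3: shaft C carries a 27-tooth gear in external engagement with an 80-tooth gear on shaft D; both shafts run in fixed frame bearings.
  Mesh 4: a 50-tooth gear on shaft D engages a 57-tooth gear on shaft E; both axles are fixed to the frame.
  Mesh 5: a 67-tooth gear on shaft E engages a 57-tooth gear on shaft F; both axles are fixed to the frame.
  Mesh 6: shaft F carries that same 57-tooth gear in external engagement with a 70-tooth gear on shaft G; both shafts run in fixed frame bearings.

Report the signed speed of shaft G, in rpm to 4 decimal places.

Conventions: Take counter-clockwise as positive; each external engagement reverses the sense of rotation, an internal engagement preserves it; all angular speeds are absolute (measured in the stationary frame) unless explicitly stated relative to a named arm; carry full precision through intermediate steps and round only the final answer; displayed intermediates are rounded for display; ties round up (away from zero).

+340.6607 rpm

topology: fixed-axis compound train — 6 meshes, A→G
mesh 1 [85T→42T]: ω = 455.0000×85/42 = 920.8333 rpm, sense flips to −
mesh 2 [47T→36T]: ω = 920.8333×47/36 = 1202.1991 rpm, sense flips to +
mesh 3 [27T→80T]: ω = 1202.1991×27/80 = 405.7422 rpm, sense flips to −
mesh 4 [50T→57T]: ω = 405.7422×50/57 = 355.9142 rpm, sense flips to +
mesh 5 [67T→57T]: ω = 355.9142×67/57 = 418.3553 rpm, sense flips to −
mesh 6 [57T→70T]: ω = 418.3553×57/70 = 340.6607 rpm, sense flips to +
signed output speed = +340.6607 rpm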